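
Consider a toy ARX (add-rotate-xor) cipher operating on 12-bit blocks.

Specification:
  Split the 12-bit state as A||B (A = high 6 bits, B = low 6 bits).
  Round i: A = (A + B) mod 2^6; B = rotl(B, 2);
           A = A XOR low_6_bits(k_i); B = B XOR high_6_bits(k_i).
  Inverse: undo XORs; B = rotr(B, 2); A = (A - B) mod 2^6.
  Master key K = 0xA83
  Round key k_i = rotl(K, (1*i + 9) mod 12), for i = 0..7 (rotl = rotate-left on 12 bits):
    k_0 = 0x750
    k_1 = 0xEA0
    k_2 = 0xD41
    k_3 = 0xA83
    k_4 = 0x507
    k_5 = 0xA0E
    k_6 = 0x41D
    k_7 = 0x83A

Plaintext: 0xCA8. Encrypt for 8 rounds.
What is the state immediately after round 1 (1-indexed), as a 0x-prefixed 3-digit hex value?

0x2BF

s_0 = plaintext = 0xCA8
s_1 = Round(s_0, k_0) = 0x2BF
s_2 = Round(s_1, k_1) = 0xA45
s_3 = Round(s_2, k_2) = 0xBE1
s_4 = Round(s_3, k_3) = 0x4EC
s_5 = Round(s_4, k_4) = 0xE26
s_6 = Round(s_5, k_5) = 0x432
s_7 = Round(s_6, k_6) = 0x7DB
s_8 = Round(s_7, k_7) = 0x00D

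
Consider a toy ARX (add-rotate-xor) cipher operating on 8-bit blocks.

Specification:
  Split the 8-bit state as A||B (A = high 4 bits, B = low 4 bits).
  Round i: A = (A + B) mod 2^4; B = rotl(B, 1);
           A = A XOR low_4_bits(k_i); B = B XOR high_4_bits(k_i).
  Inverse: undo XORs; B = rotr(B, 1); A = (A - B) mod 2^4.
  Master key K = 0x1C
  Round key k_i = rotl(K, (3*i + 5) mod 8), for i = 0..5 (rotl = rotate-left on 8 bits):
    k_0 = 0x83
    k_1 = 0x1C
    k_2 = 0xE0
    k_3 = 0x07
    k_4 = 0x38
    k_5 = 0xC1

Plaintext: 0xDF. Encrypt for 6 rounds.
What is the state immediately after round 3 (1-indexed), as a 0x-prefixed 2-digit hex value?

s_0 = plaintext = 0xDF
s_1 = Round(s_0, k_0) = 0xF7
s_2 = Round(s_1, k_1) = 0xAF
s_3 = Round(s_2, k_2) = 0x91
s_4 = Round(s_3, k_3) = 0xD2
s_5 = Round(s_4, k_4) = 0x77
s_6 = Round(s_5, k_5) = 0xF2

0x91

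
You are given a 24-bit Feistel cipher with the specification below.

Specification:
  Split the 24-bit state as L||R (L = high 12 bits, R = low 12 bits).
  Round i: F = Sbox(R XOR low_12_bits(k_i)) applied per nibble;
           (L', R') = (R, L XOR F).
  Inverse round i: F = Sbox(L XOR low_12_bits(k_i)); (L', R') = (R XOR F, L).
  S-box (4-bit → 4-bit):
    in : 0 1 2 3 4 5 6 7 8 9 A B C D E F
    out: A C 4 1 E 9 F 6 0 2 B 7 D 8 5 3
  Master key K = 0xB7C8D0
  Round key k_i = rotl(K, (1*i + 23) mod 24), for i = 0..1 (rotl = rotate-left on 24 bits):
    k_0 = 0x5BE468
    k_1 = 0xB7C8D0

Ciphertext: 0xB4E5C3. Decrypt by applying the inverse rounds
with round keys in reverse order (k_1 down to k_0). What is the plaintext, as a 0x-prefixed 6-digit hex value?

s_0 = ciphertext = 0xB4E5C3
s_1 = InvRound(s_0, k_1) = 0x4E6B4E
s_2 = InvRound(s_1, k_0) = 0x14B4E6

0x14B4E6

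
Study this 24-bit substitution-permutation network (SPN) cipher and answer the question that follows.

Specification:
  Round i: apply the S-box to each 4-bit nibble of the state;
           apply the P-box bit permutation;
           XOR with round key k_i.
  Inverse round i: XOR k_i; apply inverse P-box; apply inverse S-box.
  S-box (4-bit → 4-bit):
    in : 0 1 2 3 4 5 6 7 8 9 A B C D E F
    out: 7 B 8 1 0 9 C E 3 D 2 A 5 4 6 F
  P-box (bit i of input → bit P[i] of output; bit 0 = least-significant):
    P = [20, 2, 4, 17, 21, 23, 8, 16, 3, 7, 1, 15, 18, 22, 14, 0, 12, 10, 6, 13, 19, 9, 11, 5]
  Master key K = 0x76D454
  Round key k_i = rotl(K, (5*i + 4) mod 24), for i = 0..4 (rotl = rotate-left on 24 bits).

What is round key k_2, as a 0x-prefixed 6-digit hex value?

K = 0x76D454
k_0 = rotl(K, (5*0+4) mod 24) = rotl(K, 4) = 0x6D4547
k_1 = rotl(K, (5*1+4) mod 24) = rotl(K, 9) = 0xA8A8ED
k_2 = rotl(K, (5*2+4) mod 24) = rotl(K, 14) = 0x151DB5

0x151DB5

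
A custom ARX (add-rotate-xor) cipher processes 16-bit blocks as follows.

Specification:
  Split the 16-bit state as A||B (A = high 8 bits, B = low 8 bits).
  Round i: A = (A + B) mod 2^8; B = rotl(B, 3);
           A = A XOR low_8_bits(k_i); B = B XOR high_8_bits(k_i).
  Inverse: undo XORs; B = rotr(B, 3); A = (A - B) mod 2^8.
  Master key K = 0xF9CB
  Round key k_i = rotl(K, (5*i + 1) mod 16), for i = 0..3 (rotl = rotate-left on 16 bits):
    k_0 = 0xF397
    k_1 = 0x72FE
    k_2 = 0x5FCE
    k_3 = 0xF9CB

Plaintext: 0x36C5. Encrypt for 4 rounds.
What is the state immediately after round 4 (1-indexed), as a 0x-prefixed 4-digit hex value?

0x9324

s_0 = plaintext = 0x36C5
s_1 = Round(s_0, k_0) = 0x6CDD
s_2 = Round(s_1, k_1) = 0xB79C
s_3 = Round(s_2, k_2) = 0x9DBB
s_4 = Round(s_3, k_3) = 0x9324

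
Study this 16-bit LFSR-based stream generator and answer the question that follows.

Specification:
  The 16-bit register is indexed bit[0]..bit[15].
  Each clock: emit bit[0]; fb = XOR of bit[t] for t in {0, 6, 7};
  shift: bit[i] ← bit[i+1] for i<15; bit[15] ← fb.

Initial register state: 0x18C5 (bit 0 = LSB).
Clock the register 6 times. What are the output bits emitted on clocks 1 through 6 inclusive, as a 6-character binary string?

reg_0 = 0x18C5
clock 1: out=1, reg = 0x8C62
clock 2: out=0, reg = 0xC631
clock 3: out=1, reg = 0xE318
clock 4: out=0, reg = 0x718C
clock 5: out=0, reg = 0xB8C6
clock 6: out=0, reg = 0x5C63

101000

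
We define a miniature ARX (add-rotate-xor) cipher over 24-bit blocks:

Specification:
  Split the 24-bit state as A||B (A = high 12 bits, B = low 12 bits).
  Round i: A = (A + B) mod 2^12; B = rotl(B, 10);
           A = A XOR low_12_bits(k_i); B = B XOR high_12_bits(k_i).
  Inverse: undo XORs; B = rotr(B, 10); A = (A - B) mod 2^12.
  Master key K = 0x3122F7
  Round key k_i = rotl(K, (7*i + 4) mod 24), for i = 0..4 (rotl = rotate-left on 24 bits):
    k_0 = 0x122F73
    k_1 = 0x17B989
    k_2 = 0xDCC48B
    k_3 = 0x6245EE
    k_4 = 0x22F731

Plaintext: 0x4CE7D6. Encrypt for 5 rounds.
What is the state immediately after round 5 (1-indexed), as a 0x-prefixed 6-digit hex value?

0x9A7CC7

s_0 = plaintext = 0x4CE7D6
s_1 = Round(s_0, k_0) = 0x3D78D7
s_2 = Round(s_1, k_1) = 0x527F4E
s_3 = Round(s_2, k_2) = 0x0FE61F
s_4 = Round(s_3, k_3) = 0x2F3BA3
s_5 = Round(s_4, k_4) = 0x9A7CC7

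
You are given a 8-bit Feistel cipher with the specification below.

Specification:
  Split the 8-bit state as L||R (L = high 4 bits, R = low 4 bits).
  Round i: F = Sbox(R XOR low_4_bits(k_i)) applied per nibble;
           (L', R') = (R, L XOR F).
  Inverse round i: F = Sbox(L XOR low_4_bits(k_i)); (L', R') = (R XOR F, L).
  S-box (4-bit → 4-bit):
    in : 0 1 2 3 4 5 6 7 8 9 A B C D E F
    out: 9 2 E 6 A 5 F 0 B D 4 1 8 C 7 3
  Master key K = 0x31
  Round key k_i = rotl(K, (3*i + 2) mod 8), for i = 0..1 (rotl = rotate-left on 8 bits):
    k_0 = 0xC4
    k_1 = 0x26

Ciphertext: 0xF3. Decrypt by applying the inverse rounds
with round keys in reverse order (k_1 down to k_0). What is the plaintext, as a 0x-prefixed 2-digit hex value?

0xBE

s_0 = ciphertext = 0xF3
s_1 = InvRound(s_0, k_1) = 0xEF
s_2 = InvRound(s_1, k_0) = 0xBE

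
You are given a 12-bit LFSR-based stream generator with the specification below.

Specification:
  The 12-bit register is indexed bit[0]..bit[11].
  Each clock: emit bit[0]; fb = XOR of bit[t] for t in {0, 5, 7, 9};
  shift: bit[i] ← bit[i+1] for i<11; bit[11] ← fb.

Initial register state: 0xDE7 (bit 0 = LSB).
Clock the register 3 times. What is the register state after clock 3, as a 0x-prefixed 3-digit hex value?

0xBBC

reg_0 = 0xDE7
clock 1: out=1, reg = 0xEF3
clock 2: out=1, reg = 0x779
clock 3: out=1, reg = 0xBBC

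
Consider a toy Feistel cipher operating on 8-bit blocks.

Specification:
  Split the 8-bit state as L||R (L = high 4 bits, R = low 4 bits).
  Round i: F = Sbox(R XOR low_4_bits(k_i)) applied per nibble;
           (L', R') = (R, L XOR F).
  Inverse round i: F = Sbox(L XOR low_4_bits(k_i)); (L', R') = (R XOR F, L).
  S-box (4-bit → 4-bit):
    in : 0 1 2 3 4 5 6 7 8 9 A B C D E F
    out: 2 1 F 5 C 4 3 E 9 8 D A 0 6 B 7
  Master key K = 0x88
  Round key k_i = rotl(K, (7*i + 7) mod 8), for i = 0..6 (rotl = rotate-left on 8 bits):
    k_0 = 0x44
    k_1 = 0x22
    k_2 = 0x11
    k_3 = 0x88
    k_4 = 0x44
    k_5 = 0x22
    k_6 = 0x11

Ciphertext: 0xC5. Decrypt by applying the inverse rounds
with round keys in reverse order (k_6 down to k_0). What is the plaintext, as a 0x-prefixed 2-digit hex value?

s_0 = ciphertext = 0xC5
s_1 = InvRound(s_0, k_6) = 0x3C
s_2 = InvRound(s_1, k_5) = 0xD3
s_3 = InvRound(s_2, k_4) = 0xBD
s_4 = InvRound(s_3, k_3) = 0x8B
s_5 = InvRound(s_4, k_2) = 0x38
s_6 = InvRound(s_5, k_1) = 0x93
s_7 = InvRound(s_6, k_0) = 0x59

0x59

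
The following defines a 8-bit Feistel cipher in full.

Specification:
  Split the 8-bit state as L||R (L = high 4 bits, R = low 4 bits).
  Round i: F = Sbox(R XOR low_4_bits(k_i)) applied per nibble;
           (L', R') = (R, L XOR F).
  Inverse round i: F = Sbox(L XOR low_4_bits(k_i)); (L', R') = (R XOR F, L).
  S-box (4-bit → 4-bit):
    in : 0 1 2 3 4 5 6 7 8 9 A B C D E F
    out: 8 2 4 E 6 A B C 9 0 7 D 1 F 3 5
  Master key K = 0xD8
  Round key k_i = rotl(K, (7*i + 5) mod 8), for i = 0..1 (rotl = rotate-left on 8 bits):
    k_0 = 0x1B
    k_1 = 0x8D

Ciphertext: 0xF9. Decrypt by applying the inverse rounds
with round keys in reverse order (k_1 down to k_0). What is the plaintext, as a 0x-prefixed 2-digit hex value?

s_0 = ciphertext = 0xF9
s_1 = InvRound(s_0, k_1) = 0xDF
s_2 = InvRound(s_1, k_0) = 0x4D

0x4D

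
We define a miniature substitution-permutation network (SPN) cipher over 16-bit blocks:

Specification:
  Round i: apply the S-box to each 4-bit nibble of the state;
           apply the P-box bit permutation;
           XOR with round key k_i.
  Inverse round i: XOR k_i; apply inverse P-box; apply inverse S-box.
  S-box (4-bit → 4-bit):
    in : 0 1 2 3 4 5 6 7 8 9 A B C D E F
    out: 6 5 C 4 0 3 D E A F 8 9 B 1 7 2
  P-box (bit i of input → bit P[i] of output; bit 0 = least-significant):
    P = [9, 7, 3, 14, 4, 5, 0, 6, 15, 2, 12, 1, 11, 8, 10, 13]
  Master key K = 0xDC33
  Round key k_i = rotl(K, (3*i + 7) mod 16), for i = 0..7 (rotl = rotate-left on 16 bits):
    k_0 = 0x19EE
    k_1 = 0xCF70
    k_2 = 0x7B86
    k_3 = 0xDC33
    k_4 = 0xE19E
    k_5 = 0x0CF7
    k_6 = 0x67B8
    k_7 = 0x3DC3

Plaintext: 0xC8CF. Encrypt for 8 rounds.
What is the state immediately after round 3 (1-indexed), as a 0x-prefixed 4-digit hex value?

s_0 = plaintext = 0xC8CF
s_1 = Round(s_0, k_0) = 0x3018
s_2 = Round(s_1, k_1) = 0x9BE5
s_3 = Round(s_2, k_2) = 0xD435
s_4 = Round(s_3, k_3) = 0xD6B2
s_5 = Round(s_4, k_4) = 0x39C4
s_6 = Round(s_5, k_5) = 0x9881
s_7 = Round(s_6, k_6) = 0x48D6
s_8 = Round(s_7, k_7) = 0x7FDD

0xD435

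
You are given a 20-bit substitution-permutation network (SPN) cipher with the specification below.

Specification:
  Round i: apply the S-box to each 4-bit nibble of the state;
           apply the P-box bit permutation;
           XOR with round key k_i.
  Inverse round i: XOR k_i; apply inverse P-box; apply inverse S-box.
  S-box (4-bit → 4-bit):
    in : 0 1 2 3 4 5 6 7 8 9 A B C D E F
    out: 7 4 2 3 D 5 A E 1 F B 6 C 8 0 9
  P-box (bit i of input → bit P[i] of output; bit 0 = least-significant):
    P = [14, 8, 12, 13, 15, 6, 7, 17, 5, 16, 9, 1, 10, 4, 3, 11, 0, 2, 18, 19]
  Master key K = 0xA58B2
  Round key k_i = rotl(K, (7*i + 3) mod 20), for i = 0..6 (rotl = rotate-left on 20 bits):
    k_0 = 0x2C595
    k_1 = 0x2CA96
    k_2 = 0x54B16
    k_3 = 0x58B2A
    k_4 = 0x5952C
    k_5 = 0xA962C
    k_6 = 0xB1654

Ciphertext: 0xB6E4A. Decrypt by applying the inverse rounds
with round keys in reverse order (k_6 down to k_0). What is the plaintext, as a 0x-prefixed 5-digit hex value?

s_0 = ciphertext = 0xB6E4A
s_1 = InvRound(s_0, k_6) = 0x27DE4
s_2 = InvRound(s_1, k_5) = 0xDC10A
s_3 = InvRound(s_2, k_4) = 0x68FE5
s_4 = InvRound(s_3, k_3) = 0x3567E
s_5 = InvRound(s_4, k_2) = 0x1486B
s_6 = InvRound(s_5, k_1) = 0x3B09E
s_7 = InvRound(s_6, k_0) = 0x856E9

0x856E9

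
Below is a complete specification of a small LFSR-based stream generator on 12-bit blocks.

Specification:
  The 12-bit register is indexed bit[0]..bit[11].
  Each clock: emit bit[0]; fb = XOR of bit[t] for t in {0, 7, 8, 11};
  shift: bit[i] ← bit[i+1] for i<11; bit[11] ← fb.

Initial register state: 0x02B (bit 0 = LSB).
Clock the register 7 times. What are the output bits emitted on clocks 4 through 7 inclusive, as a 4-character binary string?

1010

reg_0 = 0x02B
clock 1: out=1, reg = 0x815
clock 2: out=1, reg = 0x40A
clock 3: out=0, reg = 0x205
clock 4: out=1, reg = 0x902
clock 5: out=0, reg = 0x481
clock 6: out=1, reg = 0x240
clock 7: out=0, reg = 0x120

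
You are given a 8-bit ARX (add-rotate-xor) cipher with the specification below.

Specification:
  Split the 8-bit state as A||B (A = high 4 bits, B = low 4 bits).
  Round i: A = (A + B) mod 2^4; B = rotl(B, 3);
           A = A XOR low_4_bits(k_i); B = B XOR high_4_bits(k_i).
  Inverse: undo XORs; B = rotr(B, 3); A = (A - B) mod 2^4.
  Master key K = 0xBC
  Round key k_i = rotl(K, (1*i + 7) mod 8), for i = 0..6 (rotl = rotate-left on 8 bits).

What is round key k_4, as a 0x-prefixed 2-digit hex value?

K = 0xBC
k_0 = rotl(K, (1*0+7) mod 8) = rotl(K, 7) = 0x5E
k_1 = rotl(K, (1*1+7) mod 8) = rotl(K, 0) = 0xBC
k_2 = rotl(K, (1*2+7) mod 8) = rotl(K, 1) = 0x79
k_3 = rotl(K, (1*3+7) mod 8) = rotl(K, 2) = 0xF2
k_4 = rotl(K, (1*4+7) mod 8) = rotl(K, 3) = 0xE5

0xE5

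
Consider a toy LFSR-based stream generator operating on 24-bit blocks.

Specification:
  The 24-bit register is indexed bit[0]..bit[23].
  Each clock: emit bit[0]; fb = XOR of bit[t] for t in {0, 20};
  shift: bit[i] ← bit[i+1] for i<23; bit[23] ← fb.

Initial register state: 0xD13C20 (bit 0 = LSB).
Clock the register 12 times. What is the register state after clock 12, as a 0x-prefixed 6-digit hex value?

reg_0 = 0xD13C20
clock 1: out=0, reg = 0xE89E10
clock 2: out=0, reg = 0x744F08
clock 3: out=0, reg = 0xBA2784
clock 4: out=0, reg = 0xDD13C2
clock 5: out=0, reg = 0xEE89E1
clock 6: out=1, reg = 0xF744F0
clock 7: out=0, reg = 0xFBA278
clock 8: out=0, reg = 0xFDD13C
clock 9: out=0, reg = 0xFEE89E
clock 10: out=0, reg = 0xFF744F
clock 11: out=1, reg = 0x7FBA27
clock 12: out=1, reg = 0x3FDD13

0x3FDD13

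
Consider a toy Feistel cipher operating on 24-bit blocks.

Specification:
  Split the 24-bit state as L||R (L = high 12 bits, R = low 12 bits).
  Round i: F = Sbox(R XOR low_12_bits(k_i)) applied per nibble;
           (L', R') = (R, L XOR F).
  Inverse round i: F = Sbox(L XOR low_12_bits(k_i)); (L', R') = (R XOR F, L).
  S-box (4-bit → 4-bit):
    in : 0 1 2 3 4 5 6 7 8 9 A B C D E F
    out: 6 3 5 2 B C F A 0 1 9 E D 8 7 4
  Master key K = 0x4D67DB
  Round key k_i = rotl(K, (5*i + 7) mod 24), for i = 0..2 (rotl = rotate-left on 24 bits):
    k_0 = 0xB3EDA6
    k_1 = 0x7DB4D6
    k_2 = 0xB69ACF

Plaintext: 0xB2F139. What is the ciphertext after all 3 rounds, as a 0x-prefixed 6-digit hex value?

s_0 = plaintext = 0xB2F139
s_1 = Round(s_0, k_0) = 0x13963B
s_2 = Round(s_1, k_1) = 0x63B441
s_3 = Round(s_2, k_2) = 0x44113C

0x44113C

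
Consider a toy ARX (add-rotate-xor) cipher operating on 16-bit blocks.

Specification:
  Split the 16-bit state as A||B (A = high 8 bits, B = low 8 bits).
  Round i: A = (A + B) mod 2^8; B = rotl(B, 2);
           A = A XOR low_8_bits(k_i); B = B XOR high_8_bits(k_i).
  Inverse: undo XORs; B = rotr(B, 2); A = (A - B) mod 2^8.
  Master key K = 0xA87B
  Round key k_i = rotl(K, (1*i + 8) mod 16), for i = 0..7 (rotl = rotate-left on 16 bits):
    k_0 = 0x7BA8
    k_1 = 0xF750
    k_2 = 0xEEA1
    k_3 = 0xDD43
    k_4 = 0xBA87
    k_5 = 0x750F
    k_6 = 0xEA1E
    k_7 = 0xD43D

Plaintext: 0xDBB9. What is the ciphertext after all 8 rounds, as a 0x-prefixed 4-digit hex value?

s_0 = plaintext = 0xDBB9
s_1 = Round(s_0, k_0) = 0x3C9D
s_2 = Round(s_1, k_1) = 0x8981
s_3 = Round(s_2, k_2) = 0xABE8
s_4 = Round(s_3, k_3) = 0xD07E
s_5 = Round(s_4, k_4) = 0xC943
s_6 = Round(s_5, k_5) = 0x0378
s_7 = Round(s_6, k_6) = 0x650B
s_8 = Round(s_7, k_7) = 0x4DF8

0x4DF8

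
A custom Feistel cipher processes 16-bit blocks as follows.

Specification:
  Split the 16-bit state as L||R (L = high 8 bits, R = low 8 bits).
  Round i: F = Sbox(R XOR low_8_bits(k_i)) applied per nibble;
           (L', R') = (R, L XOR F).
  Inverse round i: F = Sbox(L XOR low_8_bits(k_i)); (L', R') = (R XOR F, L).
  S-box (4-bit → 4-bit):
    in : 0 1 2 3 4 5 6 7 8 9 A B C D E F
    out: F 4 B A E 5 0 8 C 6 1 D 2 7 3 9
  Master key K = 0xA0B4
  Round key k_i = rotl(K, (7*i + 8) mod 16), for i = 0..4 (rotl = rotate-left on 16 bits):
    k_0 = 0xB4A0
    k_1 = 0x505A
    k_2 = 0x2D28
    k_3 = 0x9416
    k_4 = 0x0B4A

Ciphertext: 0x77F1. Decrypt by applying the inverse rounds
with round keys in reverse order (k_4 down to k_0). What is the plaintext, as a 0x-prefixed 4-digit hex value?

s_0 = ciphertext = 0x77F1
s_1 = InvRound(s_0, k_4) = 0x5677
s_2 = InvRound(s_1, k_3) = 0x9856
s_3 = InvRound(s_2, k_2) = 0x8998
s_4 = InvRound(s_3, k_1) = 0xE289
s_5 = InvRound(s_4, k_0) = 0x62E2

0x62E2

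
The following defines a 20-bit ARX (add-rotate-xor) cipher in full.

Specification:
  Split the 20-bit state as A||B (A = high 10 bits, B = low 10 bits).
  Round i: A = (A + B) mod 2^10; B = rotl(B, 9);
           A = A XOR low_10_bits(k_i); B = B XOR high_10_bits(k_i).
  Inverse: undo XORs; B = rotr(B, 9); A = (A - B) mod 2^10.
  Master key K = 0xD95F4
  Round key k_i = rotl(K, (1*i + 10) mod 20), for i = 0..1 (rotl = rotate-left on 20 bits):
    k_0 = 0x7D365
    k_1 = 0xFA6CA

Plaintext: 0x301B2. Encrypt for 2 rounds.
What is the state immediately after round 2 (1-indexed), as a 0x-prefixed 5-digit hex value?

0x2397F

s_0 = plaintext = 0x301B2
s_1 = Round(s_0, k_0) = 0x45D2D
s_2 = Round(s_1, k_1) = 0x2397F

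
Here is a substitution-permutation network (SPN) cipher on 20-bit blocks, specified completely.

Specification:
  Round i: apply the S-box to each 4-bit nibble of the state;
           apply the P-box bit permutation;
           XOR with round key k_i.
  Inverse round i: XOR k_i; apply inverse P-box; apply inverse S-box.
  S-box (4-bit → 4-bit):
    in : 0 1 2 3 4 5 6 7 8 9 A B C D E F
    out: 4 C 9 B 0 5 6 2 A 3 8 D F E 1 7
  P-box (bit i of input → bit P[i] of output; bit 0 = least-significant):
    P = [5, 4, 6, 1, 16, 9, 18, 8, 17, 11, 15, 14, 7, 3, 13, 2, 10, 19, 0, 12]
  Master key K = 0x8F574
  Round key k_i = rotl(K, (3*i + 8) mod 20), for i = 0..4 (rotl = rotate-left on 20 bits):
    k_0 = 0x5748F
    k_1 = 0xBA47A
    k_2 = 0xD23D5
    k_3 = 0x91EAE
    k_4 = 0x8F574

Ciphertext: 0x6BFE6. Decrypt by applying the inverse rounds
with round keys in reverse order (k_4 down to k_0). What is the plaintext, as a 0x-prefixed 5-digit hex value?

0x0DB74

s_0 = ciphertext = 0x6BFE6
s_1 = InvRound(s_0, k_4) = 0x7E368
s_2 = InvRound(s_1, k_3) = 0x3BC11
s_3 = InvRound(s_2, k_2) = 0x32FD0
s_4 = InvRound(s_3, k_1) = 0x79682
s_5 = InvRound(s_4, k_0) = 0x0DB74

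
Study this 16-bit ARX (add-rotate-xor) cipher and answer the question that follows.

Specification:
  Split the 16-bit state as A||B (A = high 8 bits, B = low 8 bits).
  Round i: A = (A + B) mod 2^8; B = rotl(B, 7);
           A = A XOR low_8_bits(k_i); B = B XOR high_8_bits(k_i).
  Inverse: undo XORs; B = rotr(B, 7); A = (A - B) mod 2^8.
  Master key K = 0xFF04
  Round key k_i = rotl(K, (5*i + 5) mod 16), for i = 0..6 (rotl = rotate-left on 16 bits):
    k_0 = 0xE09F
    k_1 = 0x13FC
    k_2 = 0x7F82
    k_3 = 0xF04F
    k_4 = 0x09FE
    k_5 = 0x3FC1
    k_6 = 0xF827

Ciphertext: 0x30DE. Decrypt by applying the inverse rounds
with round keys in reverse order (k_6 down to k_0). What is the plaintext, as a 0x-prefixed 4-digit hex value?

0xCF84

s_0 = ciphertext = 0x30DE
s_1 = InvRound(s_0, k_6) = 0xCB4C
s_2 = InvRound(s_1, k_5) = 0x24E6
s_3 = InvRound(s_2, k_4) = 0xFBDF
s_4 = InvRound(s_3, k_3) = 0x565E
s_5 = InvRound(s_4, k_2) = 0x9242
s_6 = InvRound(s_5, k_1) = 0xCCA2
s_7 = InvRound(s_6, k_0) = 0xCF84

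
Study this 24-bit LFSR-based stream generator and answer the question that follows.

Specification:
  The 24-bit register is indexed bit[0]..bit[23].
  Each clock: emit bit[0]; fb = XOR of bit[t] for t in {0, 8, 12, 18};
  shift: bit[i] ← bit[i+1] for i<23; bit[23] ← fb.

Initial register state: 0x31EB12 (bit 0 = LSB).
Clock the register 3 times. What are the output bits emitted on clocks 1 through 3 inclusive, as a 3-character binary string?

010

reg_0 = 0x31EB12
clock 1: out=0, reg = 0x98F589
clock 2: out=1, reg = 0xCC7AC4
clock 3: out=0, reg = 0x663D62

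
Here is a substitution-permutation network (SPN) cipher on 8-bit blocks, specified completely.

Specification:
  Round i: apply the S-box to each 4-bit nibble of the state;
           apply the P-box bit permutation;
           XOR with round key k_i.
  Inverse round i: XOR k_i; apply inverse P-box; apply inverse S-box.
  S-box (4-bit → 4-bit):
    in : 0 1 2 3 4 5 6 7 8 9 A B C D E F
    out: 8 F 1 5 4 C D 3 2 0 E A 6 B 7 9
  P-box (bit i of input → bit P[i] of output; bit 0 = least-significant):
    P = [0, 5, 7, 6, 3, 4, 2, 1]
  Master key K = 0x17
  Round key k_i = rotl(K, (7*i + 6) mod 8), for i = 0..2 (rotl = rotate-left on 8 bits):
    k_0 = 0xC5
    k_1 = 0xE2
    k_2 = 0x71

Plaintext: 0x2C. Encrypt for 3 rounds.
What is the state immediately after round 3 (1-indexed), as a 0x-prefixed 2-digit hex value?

0x00

s_0 = plaintext = 0x2C
s_1 = Round(s_0, k_0) = 0x6D
s_2 = Round(s_1, k_1) = 0x8D
s_3 = Round(s_2, k_2) = 0x00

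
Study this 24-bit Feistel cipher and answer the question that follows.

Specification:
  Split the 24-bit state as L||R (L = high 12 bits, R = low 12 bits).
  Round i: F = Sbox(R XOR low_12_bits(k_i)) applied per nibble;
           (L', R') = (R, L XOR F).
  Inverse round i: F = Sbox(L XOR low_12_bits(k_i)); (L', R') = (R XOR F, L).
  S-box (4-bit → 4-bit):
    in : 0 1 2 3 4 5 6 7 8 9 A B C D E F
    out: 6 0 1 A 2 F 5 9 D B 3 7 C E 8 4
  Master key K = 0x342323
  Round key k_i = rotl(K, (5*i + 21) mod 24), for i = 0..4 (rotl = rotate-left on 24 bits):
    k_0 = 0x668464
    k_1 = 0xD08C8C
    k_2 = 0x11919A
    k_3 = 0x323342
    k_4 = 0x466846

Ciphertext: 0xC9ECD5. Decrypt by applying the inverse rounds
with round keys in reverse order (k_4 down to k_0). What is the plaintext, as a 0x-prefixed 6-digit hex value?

0x3E8F63

s_0 = ciphertext = 0xC9ECD5
s_1 = InvRound(s_0, k_4) = 0xE38C9E
s_2 = InvRound(s_1, k_3) = 0x20DE38
s_3 = InvRound(s_2, k_2) = 0x48120D
s_4 = InvRound(s_3, k_1) = 0xF63481
s_5 = InvRound(s_4, k_0) = 0x3E8F63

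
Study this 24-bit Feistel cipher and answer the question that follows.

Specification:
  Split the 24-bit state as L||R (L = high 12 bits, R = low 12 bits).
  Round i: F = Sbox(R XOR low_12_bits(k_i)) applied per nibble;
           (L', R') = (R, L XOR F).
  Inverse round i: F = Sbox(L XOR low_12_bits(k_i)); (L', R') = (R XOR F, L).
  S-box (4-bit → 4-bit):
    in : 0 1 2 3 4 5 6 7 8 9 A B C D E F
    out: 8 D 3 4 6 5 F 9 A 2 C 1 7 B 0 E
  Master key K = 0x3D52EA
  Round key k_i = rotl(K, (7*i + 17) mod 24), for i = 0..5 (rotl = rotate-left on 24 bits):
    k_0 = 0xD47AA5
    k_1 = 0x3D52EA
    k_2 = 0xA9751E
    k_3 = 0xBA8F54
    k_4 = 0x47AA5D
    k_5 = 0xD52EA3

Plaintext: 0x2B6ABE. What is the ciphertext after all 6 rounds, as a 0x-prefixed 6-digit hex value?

s_0 = plaintext = 0x2B6ABE
s_1 = Round(s_0, k_0) = 0xABEA67
s_2 = Round(s_1, k_1) = 0xA67015
s_3 = Round(s_2, k_2) = 0x015FE6
s_4 = Round(s_3, k_3) = 0xFE6806
s_5 = Round(s_4, k_4) = 0x806CB7
s_6 = Round(s_5, k_5) = 0xCB7BD0

0xCB7BD0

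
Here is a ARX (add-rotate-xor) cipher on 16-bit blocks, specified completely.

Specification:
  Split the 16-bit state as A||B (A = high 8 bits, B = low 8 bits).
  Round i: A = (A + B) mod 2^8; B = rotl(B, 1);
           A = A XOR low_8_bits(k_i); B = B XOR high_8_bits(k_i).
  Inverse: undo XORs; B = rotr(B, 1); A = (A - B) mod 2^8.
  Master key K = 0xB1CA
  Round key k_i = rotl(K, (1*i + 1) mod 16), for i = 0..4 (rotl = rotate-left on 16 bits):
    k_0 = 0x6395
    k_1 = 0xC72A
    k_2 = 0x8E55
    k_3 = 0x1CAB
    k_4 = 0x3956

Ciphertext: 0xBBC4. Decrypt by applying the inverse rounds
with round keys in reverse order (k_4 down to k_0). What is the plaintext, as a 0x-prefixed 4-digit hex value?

s_0 = ciphertext = 0xBBC4
s_1 = InvRound(s_0, k_4) = 0xEFFE
s_2 = InvRound(s_1, k_3) = 0xD371
s_3 = InvRound(s_2, k_2) = 0x87FF
s_4 = InvRound(s_3, k_1) = 0x911C
s_5 = InvRound(s_4, k_0) = 0x45BF

0x45BF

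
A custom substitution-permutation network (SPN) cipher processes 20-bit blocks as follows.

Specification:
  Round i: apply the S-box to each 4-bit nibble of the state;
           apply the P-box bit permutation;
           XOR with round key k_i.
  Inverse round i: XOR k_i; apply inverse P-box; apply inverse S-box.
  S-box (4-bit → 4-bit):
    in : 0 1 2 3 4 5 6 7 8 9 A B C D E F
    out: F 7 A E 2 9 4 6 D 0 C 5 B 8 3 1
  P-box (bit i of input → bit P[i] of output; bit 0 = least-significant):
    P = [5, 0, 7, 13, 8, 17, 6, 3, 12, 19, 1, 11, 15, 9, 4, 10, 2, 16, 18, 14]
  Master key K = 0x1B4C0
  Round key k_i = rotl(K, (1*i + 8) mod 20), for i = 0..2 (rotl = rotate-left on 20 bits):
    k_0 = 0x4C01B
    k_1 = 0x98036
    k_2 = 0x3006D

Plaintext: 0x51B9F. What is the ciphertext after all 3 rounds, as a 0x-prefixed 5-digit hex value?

0x04E46

s_0 = plaintext = 0x51B9F
s_1 = Round(s_0, k_0) = 0x4122D
s_2 = Round(s_1, k_1) = 0x22A2E
s_3 = Round(s_2, k_2) = 0x04E46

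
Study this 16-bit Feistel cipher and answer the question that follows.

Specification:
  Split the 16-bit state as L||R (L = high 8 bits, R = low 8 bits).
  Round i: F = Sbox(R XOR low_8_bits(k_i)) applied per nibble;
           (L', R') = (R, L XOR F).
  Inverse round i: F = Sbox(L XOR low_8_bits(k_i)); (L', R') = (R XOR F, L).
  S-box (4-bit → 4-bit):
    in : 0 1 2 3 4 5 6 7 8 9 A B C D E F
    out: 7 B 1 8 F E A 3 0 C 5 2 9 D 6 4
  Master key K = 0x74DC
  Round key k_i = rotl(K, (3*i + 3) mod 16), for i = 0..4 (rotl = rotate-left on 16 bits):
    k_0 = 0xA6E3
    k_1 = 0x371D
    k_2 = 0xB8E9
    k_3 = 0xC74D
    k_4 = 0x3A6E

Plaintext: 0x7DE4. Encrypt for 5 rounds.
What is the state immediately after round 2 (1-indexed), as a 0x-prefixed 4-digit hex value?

s_0 = plaintext = 0x7DE4
s_1 = Round(s_0, k_0) = 0xE40E
s_2 = Round(s_1, k_1) = 0x0E5C
s_3 = Round(s_2, k_2) = 0x5C20
s_4 = Round(s_3, k_3) = 0x20F1
s_5 = Round(s_4, k_4) = 0xF1E4

0x0E5C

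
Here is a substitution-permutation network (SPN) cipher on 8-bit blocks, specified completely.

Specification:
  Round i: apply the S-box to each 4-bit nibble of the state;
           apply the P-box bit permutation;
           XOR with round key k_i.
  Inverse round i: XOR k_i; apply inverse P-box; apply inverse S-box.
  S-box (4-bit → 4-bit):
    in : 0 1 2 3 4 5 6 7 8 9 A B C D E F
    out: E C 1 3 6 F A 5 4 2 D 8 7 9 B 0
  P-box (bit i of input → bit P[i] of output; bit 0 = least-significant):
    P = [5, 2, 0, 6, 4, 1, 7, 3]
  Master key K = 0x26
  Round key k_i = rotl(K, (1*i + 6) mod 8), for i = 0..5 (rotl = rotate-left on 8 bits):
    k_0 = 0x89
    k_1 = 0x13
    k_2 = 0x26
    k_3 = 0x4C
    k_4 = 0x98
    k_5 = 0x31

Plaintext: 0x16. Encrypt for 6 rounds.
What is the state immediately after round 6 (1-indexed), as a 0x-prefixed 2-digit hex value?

0xBF

s_0 = plaintext = 0x16
s_1 = Round(s_0, k_0) = 0x45
s_2 = Round(s_1, k_1) = 0xF4
s_3 = Round(s_2, k_2) = 0x23
s_4 = Round(s_3, k_3) = 0x78
s_5 = Round(s_4, k_4) = 0x09
s_6 = Round(s_5, k_5) = 0xBF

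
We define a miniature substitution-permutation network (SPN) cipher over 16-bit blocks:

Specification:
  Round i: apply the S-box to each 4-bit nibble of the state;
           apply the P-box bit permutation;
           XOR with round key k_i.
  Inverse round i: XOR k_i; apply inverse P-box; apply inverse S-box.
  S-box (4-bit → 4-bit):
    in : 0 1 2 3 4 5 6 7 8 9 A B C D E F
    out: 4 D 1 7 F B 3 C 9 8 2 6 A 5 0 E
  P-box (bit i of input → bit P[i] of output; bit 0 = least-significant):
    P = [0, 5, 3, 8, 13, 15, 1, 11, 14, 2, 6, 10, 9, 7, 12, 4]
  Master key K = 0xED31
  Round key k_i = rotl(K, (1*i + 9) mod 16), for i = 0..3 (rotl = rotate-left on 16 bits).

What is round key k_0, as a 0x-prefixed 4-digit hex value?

0x63DA

K = 0xED31
k_0 = rotl(K, (1*0+9) mod 16) = rotl(K, 9) = 0x63DA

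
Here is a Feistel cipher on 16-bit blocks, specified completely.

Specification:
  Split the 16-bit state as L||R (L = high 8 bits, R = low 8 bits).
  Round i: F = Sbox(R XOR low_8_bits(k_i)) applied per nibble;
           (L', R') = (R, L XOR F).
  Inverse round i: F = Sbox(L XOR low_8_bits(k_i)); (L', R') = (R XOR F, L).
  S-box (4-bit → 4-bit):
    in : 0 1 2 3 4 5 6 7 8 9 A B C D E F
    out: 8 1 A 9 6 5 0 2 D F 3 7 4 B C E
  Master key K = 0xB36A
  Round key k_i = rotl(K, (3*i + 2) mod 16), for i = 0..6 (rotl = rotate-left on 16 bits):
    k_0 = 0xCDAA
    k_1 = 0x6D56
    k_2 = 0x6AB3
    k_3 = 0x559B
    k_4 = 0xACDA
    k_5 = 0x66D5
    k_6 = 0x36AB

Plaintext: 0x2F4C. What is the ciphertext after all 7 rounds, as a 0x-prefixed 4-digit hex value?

0x5865

s_0 = plaintext = 0x2F4C
s_1 = Round(s_0, k_0) = 0x4CEF
s_2 = Round(s_1, k_1) = 0xEF33
s_3 = Round(s_2, k_2) = 0x3337
s_4 = Round(s_3, k_3) = 0x3707
s_5 = Round(s_4, k_4) = 0x078C
s_6 = Round(s_5, k_5) = 0x8C58
s_7 = Round(s_6, k_6) = 0x5865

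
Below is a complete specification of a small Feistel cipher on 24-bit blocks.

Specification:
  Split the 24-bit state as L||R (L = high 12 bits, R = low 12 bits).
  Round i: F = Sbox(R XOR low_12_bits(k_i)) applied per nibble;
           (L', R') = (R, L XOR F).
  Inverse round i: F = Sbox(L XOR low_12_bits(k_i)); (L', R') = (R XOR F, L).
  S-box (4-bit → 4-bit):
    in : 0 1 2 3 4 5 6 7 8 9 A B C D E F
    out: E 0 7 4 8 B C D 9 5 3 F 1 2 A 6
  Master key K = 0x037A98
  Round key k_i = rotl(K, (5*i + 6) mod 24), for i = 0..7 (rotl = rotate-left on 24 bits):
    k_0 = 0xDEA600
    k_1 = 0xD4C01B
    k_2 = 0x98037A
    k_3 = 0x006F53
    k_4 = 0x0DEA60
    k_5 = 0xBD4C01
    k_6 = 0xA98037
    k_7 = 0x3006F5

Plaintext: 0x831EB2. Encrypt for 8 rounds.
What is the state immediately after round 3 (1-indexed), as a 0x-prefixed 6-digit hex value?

s_0 = plaintext = 0x831EB2
s_1 = Round(s_0, k_0) = 0xEB21C6
s_2 = Round(s_1, k_1) = 0x1C6E90
s_3 = Round(s_2, k_2) = 0xE90365
s_4 = Round(s_3, k_3) = 0x365FDC
s_5 = Round(s_4, k_4) = 0xFDC894
s_6 = Round(s_5, k_5) = 0x894787
s_7 = Round(s_6, k_6) = 0x78756A
s_8 = Round(s_7, k_7) = 0x56A3D1

0xE90365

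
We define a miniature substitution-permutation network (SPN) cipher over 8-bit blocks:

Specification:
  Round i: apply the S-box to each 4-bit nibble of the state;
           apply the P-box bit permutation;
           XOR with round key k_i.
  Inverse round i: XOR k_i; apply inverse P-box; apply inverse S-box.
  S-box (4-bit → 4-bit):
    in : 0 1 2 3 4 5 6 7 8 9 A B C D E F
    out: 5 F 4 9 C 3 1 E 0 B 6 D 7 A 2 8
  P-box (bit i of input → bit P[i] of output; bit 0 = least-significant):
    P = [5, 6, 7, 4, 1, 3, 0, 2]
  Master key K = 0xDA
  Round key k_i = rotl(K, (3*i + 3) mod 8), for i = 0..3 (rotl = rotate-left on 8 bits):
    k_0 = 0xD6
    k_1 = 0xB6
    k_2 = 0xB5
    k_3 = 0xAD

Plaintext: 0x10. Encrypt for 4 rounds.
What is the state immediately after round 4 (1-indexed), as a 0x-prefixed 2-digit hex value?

s_0 = plaintext = 0x10
s_1 = Round(s_0, k_0) = 0x79
s_2 = Round(s_1, k_1) = 0xCB
s_3 = Round(s_2, k_2) = 0x0E
s_4 = Round(s_3, k_3) = 0xEE

0xEE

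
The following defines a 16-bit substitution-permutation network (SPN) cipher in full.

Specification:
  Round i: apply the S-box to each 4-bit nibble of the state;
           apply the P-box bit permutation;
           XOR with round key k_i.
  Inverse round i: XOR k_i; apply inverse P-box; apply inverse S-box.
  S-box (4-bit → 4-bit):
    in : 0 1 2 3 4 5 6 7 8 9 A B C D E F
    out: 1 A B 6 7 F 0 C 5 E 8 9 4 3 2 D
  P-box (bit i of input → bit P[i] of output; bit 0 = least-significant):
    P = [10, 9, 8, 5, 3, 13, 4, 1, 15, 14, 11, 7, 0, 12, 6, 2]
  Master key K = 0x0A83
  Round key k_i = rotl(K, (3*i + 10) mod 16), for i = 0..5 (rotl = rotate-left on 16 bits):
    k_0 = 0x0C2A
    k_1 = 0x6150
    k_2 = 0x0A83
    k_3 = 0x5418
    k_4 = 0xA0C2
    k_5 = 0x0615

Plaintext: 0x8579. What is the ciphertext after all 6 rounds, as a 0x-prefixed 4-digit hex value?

0xAEEA

s_0 = plaintext = 0x8579
s_1 = Round(s_0, k_0) = 0xC7D9
s_2 = Round(s_1, k_1) = 0x4AB8
s_3 = Round(s_2, k_2) = 0x1F48
s_4 = Round(s_3, k_3) = 0xE984
s_5 = Round(s_4, k_4) = 0xFF5A
s_6 = Round(s_5, k_5) = 0xAEEA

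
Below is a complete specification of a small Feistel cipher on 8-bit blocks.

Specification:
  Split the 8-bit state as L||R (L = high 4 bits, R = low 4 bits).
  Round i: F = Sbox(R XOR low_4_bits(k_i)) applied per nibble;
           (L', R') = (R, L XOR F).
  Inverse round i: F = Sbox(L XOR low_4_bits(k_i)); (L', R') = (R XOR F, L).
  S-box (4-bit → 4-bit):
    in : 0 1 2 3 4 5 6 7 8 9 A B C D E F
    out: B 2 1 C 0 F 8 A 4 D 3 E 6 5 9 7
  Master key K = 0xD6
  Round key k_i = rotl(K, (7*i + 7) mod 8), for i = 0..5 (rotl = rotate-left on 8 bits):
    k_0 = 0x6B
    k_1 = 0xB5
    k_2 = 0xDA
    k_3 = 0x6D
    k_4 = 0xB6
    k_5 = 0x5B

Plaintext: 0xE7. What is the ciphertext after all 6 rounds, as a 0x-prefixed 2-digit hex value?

s_0 = plaintext = 0xE7
s_1 = Round(s_0, k_0) = 0x78
s_2 = Round(s_1, k_1) = 0x82
s_3 = Round(s_2, k_2) = 0x2C
s_4 = Round(s_3, k_3) = 0xC0
s_5 = Round(s_4, k_4) = 0x04
s_6 = Round(s_5, k_5) = 0x47

0x47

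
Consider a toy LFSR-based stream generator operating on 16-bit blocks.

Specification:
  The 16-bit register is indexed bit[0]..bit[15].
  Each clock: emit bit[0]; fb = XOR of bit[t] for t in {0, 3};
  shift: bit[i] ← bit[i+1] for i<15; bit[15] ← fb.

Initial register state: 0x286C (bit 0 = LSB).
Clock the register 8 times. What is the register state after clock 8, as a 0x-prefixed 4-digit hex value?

reg_0 = 0x286C
clock 1: out=0, reg = 0x9436
clock 2: out=0, reg = 0x4A1B
clock 3: out=1, reg = 0x250D
clock 4: out=1, reg = 0x1286
clock 5: out=0, reg = 0x0943
clock 6: out=1, reg = 0x84A1
clock 7: out=1, reg = 0xC250
clock 8: out=0, reg = 0x6128

0x6128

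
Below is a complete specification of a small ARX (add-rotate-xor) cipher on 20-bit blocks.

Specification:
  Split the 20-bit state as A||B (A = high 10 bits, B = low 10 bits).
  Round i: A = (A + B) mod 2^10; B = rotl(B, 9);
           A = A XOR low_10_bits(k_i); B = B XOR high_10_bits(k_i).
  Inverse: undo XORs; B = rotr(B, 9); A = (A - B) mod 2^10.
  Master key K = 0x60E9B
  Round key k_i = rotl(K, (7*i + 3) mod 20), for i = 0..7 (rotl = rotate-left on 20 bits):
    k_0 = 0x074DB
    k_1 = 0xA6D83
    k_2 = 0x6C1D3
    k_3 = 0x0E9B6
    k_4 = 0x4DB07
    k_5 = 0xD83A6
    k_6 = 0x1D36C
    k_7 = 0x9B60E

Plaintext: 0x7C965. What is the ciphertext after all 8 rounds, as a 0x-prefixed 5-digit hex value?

0x44DE0

s_0 = plaintext = 0x7C965
s_1 = Round(s_0, k_0) = 0xE32AF
s_2 = Round(s_1, k_1) = 0xEE1CC
s_3 = Round(s_2, k_2) = 0x15D56
s_4 = Round(s_3, k_3) = 0x06C91
s_5 = Round(s_4, k_4) = 0xEAF7E
s_6 = Round(s_5, k_5) = 0x23EDF
s_7 = Round(s_6, k_6) = 0x00B1B
s_8 = Round(s_7, k_7) = 0x44DE0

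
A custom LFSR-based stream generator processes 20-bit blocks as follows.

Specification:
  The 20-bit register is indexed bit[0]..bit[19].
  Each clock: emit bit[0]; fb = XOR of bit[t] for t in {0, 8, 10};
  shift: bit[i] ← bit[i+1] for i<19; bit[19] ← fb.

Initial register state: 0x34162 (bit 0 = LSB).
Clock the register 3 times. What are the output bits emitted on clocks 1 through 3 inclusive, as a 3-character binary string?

reg_0 = 0x34162
clock 1: out=0, reg = 0x9A0B1
clock 2: out=1, reg = 0xCD058
clock 3: out=0, reg = 0x6682C

010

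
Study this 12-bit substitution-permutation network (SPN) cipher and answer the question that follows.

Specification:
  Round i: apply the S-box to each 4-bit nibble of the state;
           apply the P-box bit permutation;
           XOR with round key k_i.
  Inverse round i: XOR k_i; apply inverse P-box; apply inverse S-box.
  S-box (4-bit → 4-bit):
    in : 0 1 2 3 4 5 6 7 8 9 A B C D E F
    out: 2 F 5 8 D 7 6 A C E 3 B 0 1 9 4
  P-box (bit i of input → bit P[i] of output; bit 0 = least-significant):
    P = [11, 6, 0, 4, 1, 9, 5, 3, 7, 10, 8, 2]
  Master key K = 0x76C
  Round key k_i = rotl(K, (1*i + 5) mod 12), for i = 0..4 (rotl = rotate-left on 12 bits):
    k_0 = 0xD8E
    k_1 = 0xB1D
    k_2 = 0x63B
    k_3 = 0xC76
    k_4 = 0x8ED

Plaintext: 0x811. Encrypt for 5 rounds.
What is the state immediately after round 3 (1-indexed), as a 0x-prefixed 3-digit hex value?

0x11B

s_0 = plaintext = 0x811
s_1 = Round(s_0, k_0) = 0x6F1
s_2 = Round(s_1, k_1) = 0x66C
s_3 = Round(s_2, k_2) = 0x11B
s_4 = Round(s_3, k_3) = 0x388
s_5 = Round(s_4, k_4) = 0x8D0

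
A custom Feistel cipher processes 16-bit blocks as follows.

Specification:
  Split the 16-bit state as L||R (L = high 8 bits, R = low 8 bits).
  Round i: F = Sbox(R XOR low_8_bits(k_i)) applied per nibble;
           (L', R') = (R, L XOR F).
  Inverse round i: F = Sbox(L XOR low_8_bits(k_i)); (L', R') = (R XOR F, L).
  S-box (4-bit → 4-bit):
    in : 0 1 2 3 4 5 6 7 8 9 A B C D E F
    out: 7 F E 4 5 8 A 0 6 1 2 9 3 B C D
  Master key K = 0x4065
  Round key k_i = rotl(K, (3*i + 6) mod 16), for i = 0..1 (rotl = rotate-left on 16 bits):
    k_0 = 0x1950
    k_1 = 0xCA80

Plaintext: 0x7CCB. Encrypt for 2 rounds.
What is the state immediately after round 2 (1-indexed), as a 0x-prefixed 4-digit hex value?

s_0 = plaintext = 0x7CCB
s_1 = Round(s_0, k_0) = 0xCB65
s_2 = Round(s_1, k_1) = 0x6503

0x6503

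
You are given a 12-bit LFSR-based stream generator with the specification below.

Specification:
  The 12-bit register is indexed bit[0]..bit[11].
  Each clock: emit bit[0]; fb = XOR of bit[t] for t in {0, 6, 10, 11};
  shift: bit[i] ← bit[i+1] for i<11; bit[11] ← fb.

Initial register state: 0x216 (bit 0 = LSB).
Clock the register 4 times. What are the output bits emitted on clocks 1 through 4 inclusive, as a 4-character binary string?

0110

reg_0 = 0x216
clock 1: out=0, reg = 0x10B
clock 2: out=1, reg = 0x885
clock 3: out=1, reg = 0x442
clock 4: out=0, reg = 0x221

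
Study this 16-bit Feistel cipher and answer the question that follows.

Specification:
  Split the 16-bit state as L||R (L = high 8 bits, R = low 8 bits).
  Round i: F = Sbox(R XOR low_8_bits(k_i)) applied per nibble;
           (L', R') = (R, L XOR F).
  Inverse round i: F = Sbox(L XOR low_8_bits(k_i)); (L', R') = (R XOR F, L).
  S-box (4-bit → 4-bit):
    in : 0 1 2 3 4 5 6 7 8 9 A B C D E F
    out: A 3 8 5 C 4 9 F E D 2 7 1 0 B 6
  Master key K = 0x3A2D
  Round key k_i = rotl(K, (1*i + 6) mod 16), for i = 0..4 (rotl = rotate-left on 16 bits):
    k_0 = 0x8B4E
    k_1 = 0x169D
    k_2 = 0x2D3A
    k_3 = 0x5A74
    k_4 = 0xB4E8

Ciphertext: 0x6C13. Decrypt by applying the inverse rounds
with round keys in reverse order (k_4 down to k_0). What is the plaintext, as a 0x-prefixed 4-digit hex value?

0xE5B8

s_0 = ciphertext = 0x6C13
s_1 = InvRound(s_0, k_4) = 0xFF6C
s_2 = InvRound(s_1, k_3) = 0x8BFF
s_3 = InvRound(s_2, k_2) = 0x8C8B
s_4 = InvRound(s_3, k_1) = 0xB88C
s_5 = InvRound(s_4, k_0) = 0xE5B8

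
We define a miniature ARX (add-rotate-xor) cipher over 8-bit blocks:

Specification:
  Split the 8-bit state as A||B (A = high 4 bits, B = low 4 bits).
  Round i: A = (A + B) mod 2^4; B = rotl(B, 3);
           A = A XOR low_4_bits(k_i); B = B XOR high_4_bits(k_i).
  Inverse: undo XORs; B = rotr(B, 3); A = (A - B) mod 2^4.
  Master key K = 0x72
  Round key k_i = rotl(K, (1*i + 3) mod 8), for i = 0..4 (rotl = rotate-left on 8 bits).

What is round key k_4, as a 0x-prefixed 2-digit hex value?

0x39

K = 0x72
k_0 = rotl(K, (1*0+3) mod 8) = rotl(K, 3) = 0x93
k_1 = rotl(K, (1*1+3) mod 8) = rotl(K, 4) = 0x27
k_2 = rotl(K, (1*2+3) mod 8) = rotl(K, 5) = 0x4E
k_3 = rotl(K, (1*3+3) mod 8) = rotl(K, 6) = 0x9C
k_4 = rotl(K, (1*4+3) mod 8) = rotl(K, 7) = 0x39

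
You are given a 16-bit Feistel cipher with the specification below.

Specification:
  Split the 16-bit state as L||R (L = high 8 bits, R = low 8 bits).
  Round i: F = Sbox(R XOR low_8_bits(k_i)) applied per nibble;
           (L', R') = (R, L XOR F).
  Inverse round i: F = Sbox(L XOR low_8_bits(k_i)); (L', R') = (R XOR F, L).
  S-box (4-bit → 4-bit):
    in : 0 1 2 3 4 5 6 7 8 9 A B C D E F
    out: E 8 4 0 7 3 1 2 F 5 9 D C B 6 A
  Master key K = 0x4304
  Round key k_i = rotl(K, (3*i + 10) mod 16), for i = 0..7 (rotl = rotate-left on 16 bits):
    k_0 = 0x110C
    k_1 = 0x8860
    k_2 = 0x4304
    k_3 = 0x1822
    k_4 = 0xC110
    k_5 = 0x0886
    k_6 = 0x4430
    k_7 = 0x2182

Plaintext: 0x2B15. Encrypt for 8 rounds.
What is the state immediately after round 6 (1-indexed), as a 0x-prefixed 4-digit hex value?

0xDFE0

s_0 = plaintext = 0x2B15
s_1 = Round(s_0, k_0) = 0x15AE
s_2 = Round(s_1, k_1) = 0xAED3
s_3 = Round(s_2, k_2) = 0xD31C
s_4 = Round(s_3, k_3) = 0x1CD5
s_5 = Round(s_4, k_4) = 0xD5DF
s_6 = Round(s_5, k_5) = 0xDFE0
s_7 = Round(s_6, k_6) = 0xE061
s_8 = Round(s_7, k_7) = 0x6180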